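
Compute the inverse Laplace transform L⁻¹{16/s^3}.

L⁻¹{n!/s^(n+1)} = t^n with n=2. So L⁻¹{2/s^3} = t^2, and L⁻¹{16/s^3} = (16/2)·t^2 = 8·t^2

Final answer: 8·t^2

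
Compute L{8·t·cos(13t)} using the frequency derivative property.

L{cos(13t)} = s/(s² + 169). Derivative: d/ds[s/(s² + 169)] = [(s² + 169) - s·2s]/(s² + 169)² = (169 - s²)/(s² + 169)². So L{t·cos(13t)} = -F'(s) = (s² - 169)/(s² + 169)². Then L{8·t·cos(13t)} = 8·(s² - 169)/(s² + 169)²

Final answer: 8·(s² - 169)/(s² + 169)²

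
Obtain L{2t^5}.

L{t^n} = n!/s^(n+1). So L{2t^5} = 2·5!/s^6 = 240/s^6

Final answer: 240/s^6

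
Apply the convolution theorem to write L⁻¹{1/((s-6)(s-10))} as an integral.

1/((s-6)(s-10)) = (1/(s-6))·(1/(s-10)) = L{e^(6t)}·L{e^(10t)}. So f(t) = e^(6t)*e^(10t) = ∫₀ᵗ e^(6τ)·e^(10(t-τ)) dτ

Final answer: ∫₀ᵗ e^(6τ)·e^(10(t-τ)) dτ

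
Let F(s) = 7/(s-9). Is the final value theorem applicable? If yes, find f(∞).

sF(s) = 7s/(s-9) has a pole at s = 9 in the right half-plane. Theorem does NOT apply (unstable system; f(t) = 7·e^(9t) grows without bound).

Final answer: Not applicable (unstable)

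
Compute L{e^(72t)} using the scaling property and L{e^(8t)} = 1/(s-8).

Using L{f(at)} = (1/a)F(s/a) with a=9 and f(t) = e^(8t): L{e^(72t)} = (1/9) · 1/((s/9)-8) = (1/9) · 9/(s-72) = 1/(s-72)

Final answer: 1/(s-72)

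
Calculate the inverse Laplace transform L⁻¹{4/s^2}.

L⁻¹{n!/s^(n+1)} = t^n with n=1. So L⁻¹{1/s^2} = t, and L⁻¹{4/s^2} = (4/1)·t = 4·t

Final answer: 4·t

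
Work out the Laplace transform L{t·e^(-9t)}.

L{t^n·e^(at)} = n!/(s-a)^(n+1), so L{t·e^(-9t)} = 1/(s+9)^2

Final answer: 1/(s+9)^2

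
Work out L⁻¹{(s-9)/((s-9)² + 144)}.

Using frequency shift: L⁻¹{(s-a)/((s-a)² + b²)} = e^(at)cos(bt). Here a=9, b=12

Final answer: e^(9t)·cos(12t)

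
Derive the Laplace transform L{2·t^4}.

L{t^n} = n!/s^(n+1), so L{t^4} = 24/s^5. Then L{2·t^4} = 2·24/s^5 = 48/s^5

Final answer: 48/s^5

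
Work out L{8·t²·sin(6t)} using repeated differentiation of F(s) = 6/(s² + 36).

F(s) = 6/(s² + 36). F'(s) = -12s/(s² + 36)². F''(s) = -12(36 - 3s²)/(s² + 36)³ = (36s² - 432)/(s² + 36)³. So L{t²·sin(6t)} = (-1)² F''(s) = (36s² - 432)/(s² + 36)³. Then L{8·t²·sin(6t)} = 8·(36s² - 432)/(s² + 36)³ = (288s² - 3456)/(s² + 36)³

Final answer: (288s² - 3456)/(s² + 36)³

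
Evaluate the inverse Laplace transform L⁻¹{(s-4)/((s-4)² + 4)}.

Using frequency shift, L⁻¹{(s-4)/((s-4)² + 4)} = e^(4t)·cos(2t)

Final answer: e^(4t)·cos(2t)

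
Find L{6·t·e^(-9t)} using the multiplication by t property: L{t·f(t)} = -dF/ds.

Using L{t^n·e^(at)} = n!/(s-a)^(n+1), L{t·e^(-9t)} = 1/(s+9)^2, so L{6·t·e^(-9t)} = 6·1/(s+9)^2 = 6/(s+9)^2

Final answer: 6/(s+9)^2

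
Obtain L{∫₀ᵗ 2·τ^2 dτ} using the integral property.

L{∫₀ᵗ f(τ)dτ} = F(s)/s with f(t) = 2t^2. F(s) = 4/s^3, so L{∫₀ᵗ 2·τ^2 dτ} = (4/s^3)/s = 4/s^4. (Check: ∫₀ᵗ 2·τ^2 dτ = 2t^3/3.)

Final answer: 4/s^4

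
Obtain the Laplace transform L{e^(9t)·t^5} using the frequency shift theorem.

L{e^(at)·t^n} = n!/(s-a)^(n+1), so L{e^(9t)·t^5} = 120/(s-9)^6

Final answer: 120/(s-9)^6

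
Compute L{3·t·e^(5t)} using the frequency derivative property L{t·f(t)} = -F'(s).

L{e^(5t)} = 1/(s-5). By frequency derivative: L{t·e^(5t)} = -d/ds[1/(s-5)] = -(-1)/(s-5)² = 1/(s-5)². Then L{3·t·e^(5t)} = 3·1/(s-5)² = 3/(s-5)²

Final answer: 3/(s-5)²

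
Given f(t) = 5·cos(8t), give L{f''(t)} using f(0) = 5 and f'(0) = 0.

F(s) = 5s/(s² + 64). L{f''(t)} = s²F(s) - sf(0) - f'(0) = 5s³/(s² + 64) - 5s = (5s³ - 5s(s² + 64))/(s² + 64) = -320s/(s² + 64)

Final answer: -320s/(s² + 64)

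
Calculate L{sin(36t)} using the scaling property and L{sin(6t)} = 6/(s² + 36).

Using L{f(at)} = (1/a)F(s/a) with a=6: L{sin(36t)} = (1/6) · 6/((s/6)² + 36) = (1/6) · 6·36/(s² + 1296) = 36/(s² + 1296)

Final answer: 36/(s² + 1296)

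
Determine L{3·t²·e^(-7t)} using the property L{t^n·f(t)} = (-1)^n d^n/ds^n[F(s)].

L{e^(-7t)} = 1/(s+7). d/ds[1/(s+7)] = -1/(s+7)². d²/ds²[1/(s+7)] = 2/(s+7)³. So L{t²·e^(-7t)} = (-1)² · 2/(s+7)³ = 2/(s+7)³. Then L{3·t²·e^(-7t)} = 3·2/(s+7)³ = 6/(s+7)³

Final answer: 6/(s+7)³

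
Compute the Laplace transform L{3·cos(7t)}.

L{cos(ωt)} = s/(s² + ω²), so L{cos(7t)} = s/(s² + 49). Then L{3·cos(7t)} = 3·s/(s² + 49) = 3s/(s² + 49)

Final answer: 3s/(s² + 49)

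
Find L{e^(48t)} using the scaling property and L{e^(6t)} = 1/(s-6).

Using L{f(at)} = (1/a)F(s/a) with a=8 and f(t) = e^(6t): L{e^(48t)} = (1/8) · 1/((s/8)-6) = (1/8) · 8/(s-48) = 1/(s-48)

Final answer: 1/(s-48)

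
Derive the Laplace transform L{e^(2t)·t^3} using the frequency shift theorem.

L{e^(at)·t^n} = n!/(s-a)^(n+1), so L{e^(2t)·t^3} = 6/(s-2)^4

Final answer: 6/(s-2)^4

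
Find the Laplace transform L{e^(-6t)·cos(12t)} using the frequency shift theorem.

Frequency shift: L{e^(at)f(t)} = F(s-a). L{e^(-6t)·cos(12t)} = (s+6)/((s+6)² + 144)

Final answer: (s+6)/((s+6)² + 144)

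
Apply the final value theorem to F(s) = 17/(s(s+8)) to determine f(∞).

f(∞) = lim_{s→0} s·17/(s(s+8)) = lim_{s→0} 17/(s+8) = 17/8 = 17/8

Final answer: 17/8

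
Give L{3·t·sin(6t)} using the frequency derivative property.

L{sin(6t)} = 6/(s² + 36). By L{t·f(t)} = -F'(s): -d/ds[6/(s² + 36)] = -(6)·(-2s)/(s² + 36)² = 12s/(s² + 36)². Then L{3·t·sin(6t)} = 3·12s/(s² + 36)² = 36s/(s² + 36)²

Final answer: 36s/(s² + 36)²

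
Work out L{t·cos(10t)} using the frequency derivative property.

L{cos(10t)} = s/(s² + 100). Derivative: d/ds[s/(s² + 100)] = [(s² + 100) - s·2s]/(s² + 100)² = (100 - s²)/(s² + 100)². So L{t·cos(10t)} = -F'(s) = (s² - 100)/(s² + 100)²

Final answer: (s² - 100)/(s² + 100)²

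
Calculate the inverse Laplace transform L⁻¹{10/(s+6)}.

L⁻¹{1/(s-a)} = e^(at), so L⁻¹{1/(s+6)} = e^(-6t), and L⁻¹{10/(s+6)} = 10·e^(-6t)

Final answer: 10·e^(-6t)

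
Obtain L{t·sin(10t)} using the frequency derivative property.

L{sin(10t)} = 10/(s² + 100). By L{t·f(t)} = -F'(s): -d/ds[10/(s² + 100)] = -(10)·(-2s)/(s² + 100)² = 20s/(s² + 100)²

Final answer: 20s/(s² + 100)²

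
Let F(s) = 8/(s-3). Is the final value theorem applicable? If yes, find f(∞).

sF(s) = 8s/(s-3) has a pole at s = 3 in the right half-plane. Theorem does NOT apply (unstable system; f(t) = 8·e^(3t) grows without bound).

Final answer: Not applicable (unstable)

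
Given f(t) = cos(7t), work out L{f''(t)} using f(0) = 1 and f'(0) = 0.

F(s) = s/(s² + 49). L{f''(t)} = s²F(s) - sf(0) - f'(0) = s³/(s² + 49) - s = (s³ - s(s² + 49))/(s² + 49) = -49s/(s² + 49)

Final answer: -49s/(s² + 49)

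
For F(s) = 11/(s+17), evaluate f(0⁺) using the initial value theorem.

f(0⁺) = lim_{s→∞} s·11/(s+17) = lim_{s→∞} 11s/(s+17) = 11

Final answer: 11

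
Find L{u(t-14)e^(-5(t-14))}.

u(t-a)f(t-a) with f(t)=e^(-5t). L{e^(-5t)} = 1/(s+5). By time shift: e^(-14s)/(s+5)

Final answer: e^(-14s)/(s+5)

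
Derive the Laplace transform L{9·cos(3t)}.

L{cos(ωt)} = s/(s² + ω²), so L{cos(3t)} = s/(s² + 9). Then L{9·cos(3t)} = 9·s/(s² + 9) = 9s/(s² + 9)

Final answer: 9s/(s² + 9)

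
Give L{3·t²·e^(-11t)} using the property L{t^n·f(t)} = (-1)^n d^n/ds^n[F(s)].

L{e^(-11t)} = 1/(s+11). d/ds[1/(s+11)] = -1/(s+11)². d²/ds²[1/(s+11)] = 2/(s+11)³. So L{t²·e^(-11t)} = (-1)² · 2/(s+11)³ = 2/(s+11)³. Then L{3·t²·e^(-11t)} = 3·2/(s+11)³ = 6/(s+11)³

Final answer: 6/(s+11)³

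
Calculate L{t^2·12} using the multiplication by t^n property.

L{12} = 12/s. d^1/ds^1[1/s] = -1/s². d^2/ds^2[1/s] = 2/s^3. So L{t^2} = (-1)^{2}·2/s^3 = 2/s^3. Then L{t^2·12} = 12·2/s^3 = 24/s^3

Final answer: 24/s^3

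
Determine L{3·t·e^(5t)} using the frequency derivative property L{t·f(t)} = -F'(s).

L{e^(5t)} = 1/(s-5). By frequency derivative: L{t·e^(5t)} = -d/ds[1/(s-5)] = -(-1)/(s-5)² = 1/(s-5)². Then L{3·t·e^(5t)} = 3·1/(s-5)² = 3/(s-5)²

Final answer: 3/(s-5)²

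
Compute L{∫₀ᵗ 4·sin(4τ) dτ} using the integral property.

L{∫₀ᵗ f(τ)dτ} = F(s)/s with F(s) = 16/(s² + 16), so the result is (16/(s² + 16))/s = 16/(s(s² + 16))

Final answer: 16/(s(s² + 16))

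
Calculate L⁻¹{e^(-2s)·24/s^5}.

L⁻¹{24/s^5} = t^4. By the time shift theorem, L⁻¹{e^(-as)F(s)} = u(t-a)f(t-a) with a=2, so L⁻¹{e^(-2s)·24/s^5} = u(t-2)·(t-2)^4

Final answer: u(t-2)·(t-2)^4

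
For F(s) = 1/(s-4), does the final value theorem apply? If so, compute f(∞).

sF(s) = s/(s-4) has a pole at s = 4 in the right half-plane. Theorem does NOT apply (unstable system; f(t) = e^(4t) grows without bound).

Final answer: Not applicable (unstable)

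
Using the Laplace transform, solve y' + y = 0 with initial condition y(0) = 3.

L{y'} + L{y} = 0. sY - 3 + Y = 0. Y(s+1) = 3. Y = 3/(s+1)

Final answer: y(t) = 3e^(-t)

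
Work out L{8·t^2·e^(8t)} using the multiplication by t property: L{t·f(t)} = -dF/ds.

Using L{t^n·e^(at)} = n!/(s-a)^(n+1), L{t^2·e^(8t)} = 2/(s-8)^3, so L{8·t^2·e^(8t)} = 8·2/(s-8)^3 = 16/(s-8)^3

Final answer: 16/(s-8)^3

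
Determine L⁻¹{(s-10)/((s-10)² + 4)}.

Using frequency shift: L⁻¹{(s-a)/((s-a)² + b²)} = e^(at)cos(bt). Here a=10, b=2

Final answer: e^(10t)·cos(2t)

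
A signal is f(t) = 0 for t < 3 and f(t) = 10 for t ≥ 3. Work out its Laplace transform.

f(t) = 10·u(t-3). L{u(t-3)} = e^(-3s)/s, so L{f(t)} = 10·e^(-3s)/s

Final answer: 10·e^(-3s)/s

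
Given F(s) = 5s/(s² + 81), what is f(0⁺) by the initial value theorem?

f(0⁺) = lim_{s→∞} s·5s/(s² + 81) = lim_{s→∞} 5s²/(s² + 81) = 5

Final answer: 5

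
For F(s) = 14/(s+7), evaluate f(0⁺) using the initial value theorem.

f(0⁺) = lim_{s→∞} s·14/(s+7) = lim_{s→∞} 14s/(s+7) = 14

Final answer: 14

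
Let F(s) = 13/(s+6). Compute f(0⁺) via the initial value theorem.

f(0⁺) = lim_{s→∞} s·13/(s+6) = lim_{s→∞} 13s/(s+6) = 13

Final answer: 13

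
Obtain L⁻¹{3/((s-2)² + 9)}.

Form: b/((s-a)² + b²) → e^(at)sin(bt). With a=2, b=3

Final answer: e^(2t)·sin(3t)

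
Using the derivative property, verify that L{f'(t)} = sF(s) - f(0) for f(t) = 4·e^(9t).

f'(t) = 36e^(9t). Direct: L{f'(t)} = 36/(s-9). Property: s·4/(s-9) - 4 = (4s - 4(s-9))/(s-9) = 36/(s-9). ✓

Final answer: 36/(s-9)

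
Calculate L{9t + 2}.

L{9t + 2} = 9·L{t} + 2·L{1} = 9/s² + 2/s

Final answer: 9/s² + 2/s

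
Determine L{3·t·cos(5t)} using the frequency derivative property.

L{cos(5t)} = s/(s² + 25). Derivative: d/ds[s/(s² + 25)] = [(s² + 25) - s·2s]/(s² + 25)² = (25 - s²)/(s² + 25)². So L{t·cos(5t)} = -F'(s) = (s² - 25)/(s² + 25)². Then L{3·t·cos(5t)} = 3·(s² - 25)/(s² + 25)²

Final answer: 3·(s² - 25)/(s² + 25)²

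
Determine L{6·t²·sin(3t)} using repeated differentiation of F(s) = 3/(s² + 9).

F(s) = 3/(s² + 9). F'(s) = -6s/(s² + 9)². F''(s) = -6(9 - 3s²)/(s² + 9)³ = (18s² - 54)/(s² + 9)³. So L{t²·sin(3t)} = (-1)² F''(s) = (18s² - 54)/(s² + 9)³. Then L{6·t²·sin(3t)} = 6·(18s² - 54)/(s² + 9)³ = (108s² - 324)/(s² + 9)³

Final answer: (108s² - 324)/(s² + 9)³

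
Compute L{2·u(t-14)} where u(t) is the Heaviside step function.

L{u(t-a)} = e^(-as)/s. Here a=14, so L{u(t-14)} = e^(-14s)/s, and L{2·u(t-14)} = 2·e^(-14s)/s

Final answer: 2·e^(-14s)/s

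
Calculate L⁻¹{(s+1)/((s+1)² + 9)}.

Using frequency shift: L⁻¹{(s-a)/((s-a)² + b²)} = e^(at)cos(bt). Here a=-1, b=3

Final answer: e^(-t)·cos(3t)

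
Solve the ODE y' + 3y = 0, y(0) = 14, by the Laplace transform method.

L{y'} + 3L{y} = 0. sY - 14 + 3Y = 0. Y(s+3) = 14. Y = 14/(s+3)

Final answer: y(t) = 14e^(-3t)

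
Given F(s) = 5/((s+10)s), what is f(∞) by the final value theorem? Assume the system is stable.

f(∞) = lim_{s→0} sF(s) = lim_{s→0} 5/(s+10) = 1/2

Final answer: 1/2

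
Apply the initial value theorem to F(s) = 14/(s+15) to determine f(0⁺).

f(0⁺) = lim_{s→∞} s·14/(s+15) = lim_{s→∞} 14s/(s+15) = 14

Final answer: 14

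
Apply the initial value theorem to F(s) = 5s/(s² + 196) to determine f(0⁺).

f(0⁺) = lim_{s→∞} s·5s/(s² + 196) = lim_{s→∞} 5s²/(s² + 196) = 5

Final answer: 5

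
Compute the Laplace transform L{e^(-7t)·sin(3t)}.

L{e^(at)·sin(ωt)} = ω/((s-a)² + ω²), so L{e^(-7t)·sin(3t)} = 3/((s+7)² + 9)

Final answer: 3/((s+7)² + 9)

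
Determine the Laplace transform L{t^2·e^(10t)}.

L{t^n·e^(at)} = n!/(s-a)^(n+1), so L{t^2·e^(10t)} = 2/(s-10)^3

Final answer: 2/(s-10)^3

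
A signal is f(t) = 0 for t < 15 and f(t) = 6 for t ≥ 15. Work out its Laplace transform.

f(t) = 6·u(t-15). L{u(t-15)} = e^(-15s)/s, so L{f(t)} = 6·e^(-15s)/s

Final answer: 6·e^(-15s)/s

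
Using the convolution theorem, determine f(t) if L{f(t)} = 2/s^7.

2/s^7 = (2/s)·(1/s^6) = L{2}·L{t^5/120}. By convolution, f(t) = 2*t^5/120 = ∫₀ᵗ 2·τ^5/120 dτ = 2·t^6/720

Final answer: 2·t^6/720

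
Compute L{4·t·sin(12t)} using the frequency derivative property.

L{sin(12t)} = 12/(s² + 144). By L{t·f(t)} = -F'(s): -d/ds[12/(s² + 144)] = -(12)·(-2s)/(s² + 144)² = 24s/(s² + 144)². Then L{4·t·sin(12t)} = 4·24s/(s² + 144)² = 96s/(s² + 144)²

Final answer: 96s/(s² + 144)²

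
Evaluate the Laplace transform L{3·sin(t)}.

L{sin(ωt)} = ω/(s² + ω²), so L{sin(t)} = 1/(s² + 1). Then L{3·sin(t)} = 3·1/(s² + 1) = 3/(s² + 1)

Final answer: 3/(s² + 1)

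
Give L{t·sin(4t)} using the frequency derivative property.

L{sin(4t)} = 4/(s² + 16). By L{t·f(t)} = -F'(s): -d/ds[4/(s² + 16)] = -(4)·(-2s)/(s² + 16)² = 8s/(s² + 16)²

Final answer: 8s/(s² + 16)²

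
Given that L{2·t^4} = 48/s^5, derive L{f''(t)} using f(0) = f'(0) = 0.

L{f''(t)} = s²F(s) - sf(0) - f'(0) = s²·48/s^5 - 0 - 0 = 48/s^3

Final answer: 48/s^3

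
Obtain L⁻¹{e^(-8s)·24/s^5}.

L⁻¹{24/s^5} = t^4. By the time shift theorem, L⁻¹{e^(-as)F(s)} = u(t-a)f(t-a) with a=8, so L⁻¹{e^(-8s)·24/s^5} = u(t-8)·(t-8)^4

Final answer: u(t-8)·(t-8)^4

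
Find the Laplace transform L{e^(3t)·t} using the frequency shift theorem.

L{e^(at)·t^n} = n!/(s-a)^(n+1), so L{e^(3t)·t} = 1/(s-3)^2

Final answer: 1/(s-3)^2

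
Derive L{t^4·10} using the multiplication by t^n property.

L{10} = 10/s. d^1/ds^1[1/s] = -1/s². d^2/ds^2[1/s] = 2/s^3. d^3/ds^3[1/s] = -6/s^4. d^4/ds^4[1/s] = 24/s^5. So L{t^4} = (-1)^{4}·24/s^5 = 24/s^5. Then L{t^4·10} = 10·24/s^5 = 240/s^5

Final answer: 240/s^5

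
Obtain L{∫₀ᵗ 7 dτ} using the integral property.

L{∫₀ᵗ f(τ)dτ} = F(s)/s with f(t) = 7. F(s) = 7/s, so L{∫₀ᵗ 7 dτ} = (7/s)/s = 7/s². (Check: ∫₀ᵗ 7 dτ = 7t.)

Final answer: 7/s²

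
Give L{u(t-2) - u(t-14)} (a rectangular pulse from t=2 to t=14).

L{u(t-a)} = e^(-as)/s. L{u(t-2) - u(t-14)} = (e^(-2s) - e^(-14s))/s

Final answer: (e^(-2s) - e^(-14s))/s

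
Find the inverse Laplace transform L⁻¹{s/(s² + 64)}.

L⁻¹{s/(s² + 64)} = cos(8t)

Final answer: cos(8t)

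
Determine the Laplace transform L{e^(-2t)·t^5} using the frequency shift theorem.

L{e^(at)·t^n} = n!/(s-a)^(n+1), so L{e^(-2t)·t^5} = 120/(s+2)^6

Final answer: 120/(s+2)^6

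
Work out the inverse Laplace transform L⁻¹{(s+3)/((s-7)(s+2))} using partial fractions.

Using partial fractions, f(t) = (10e^(7t) - e^(-2t))/9

Final answer: (10e^(7t) - e^(-2t))/9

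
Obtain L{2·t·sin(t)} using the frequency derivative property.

L{sin(t)} = 1/(s² + 1). By L{t·f(t)} = -F'(s): -d/ds[1/(s² + 1)] = -(1)·(-2s)/(s² + 1)² = 2s/(s² + 1)². Then L{2·t·sin(t)} = 2·2s/(s² + 1)² = 4s/(s² + 1)²

Final answer: 4s/(s² + 1)²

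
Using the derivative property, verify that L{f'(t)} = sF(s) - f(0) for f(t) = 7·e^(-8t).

f'(t) = -56e^(-8t). Direct: L{f'(t)} = -56/(s+8). Property: s·7/(s+8) - 7 = (7s - 7(s+8))/(s+8) = -56/(s+8). ✓

Final answer: -56/(s+8)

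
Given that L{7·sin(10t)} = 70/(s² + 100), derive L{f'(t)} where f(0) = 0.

L{f'(t)} = s·F(s) - f(0) = s·70/(s² + 100) - 0 = 70s/(s² + 100)

Final answer: 70s/(s² + 100)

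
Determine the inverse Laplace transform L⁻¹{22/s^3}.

L⁻¹{n!/s^(n+1)} = t^n with n=2. So L⁻¹{2/s^3} = t^2, and L⁻¹{22/s^3} = (22/2)·t^2 = 11·t^2

Final answer: 11·t^2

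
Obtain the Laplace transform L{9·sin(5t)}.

L{sin(ωt)} = ω/(s² + ω²), so L{sin(5t)} = 5/(s² + 25). Then L{9·sin(5t)} = 9·5/(s² + 25) = 45/(s² + 25)

Final answer: 45/(s² + 25)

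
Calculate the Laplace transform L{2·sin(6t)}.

L{sin(ωt)} = ω/(s² + ω²), so L{sin(6t)} = 6/(s² + 36). Then L{2·sin(6t)} = 2·6/(s² + 36) = 12/(s² + 36)

Final answer: 12/(s² + 36)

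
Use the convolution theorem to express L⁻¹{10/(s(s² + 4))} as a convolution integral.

10/(s(s² + 4)) = (1/s)·(10/(s² + 4)) = L{1}·L{5·sin(2t)}. So f(t) = 1*(5·sin(2t)) = ∫₀ᵗ 5·sin(2τ) dτ

Final answer: ∫₀ᵗ 5·sin(2τ) dτ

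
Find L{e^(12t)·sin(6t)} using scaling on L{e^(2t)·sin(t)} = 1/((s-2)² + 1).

Scaling with a=6: L{e^(12t)·sin(6t)} = (1/6) · 1/((s/6-2)² + 1). Simplifying: 6/((s-12)² + 36)

Final answer: 6/((s-12)² + 36)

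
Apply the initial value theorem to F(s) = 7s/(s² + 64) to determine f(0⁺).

f(0⁺) = lim_{s→∞} s·7s/(s² + 64) = lim_{s→∞} 7s²/(s² + 64) = 7

Final answer: 7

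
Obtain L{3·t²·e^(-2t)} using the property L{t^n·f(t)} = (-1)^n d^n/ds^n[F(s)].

L{e^(-2t)} = 1/(s+2). d/ds[1/(s+2)] = -1/(s+2)². d²/ds²[1/(s+2)] = 2/(s+2)³. So L{t²·e^(-2t)} = (-1)² · 2/(s+2)³ = 2/(s+2)³. Then L{3·t²·e^(-2t)} = 3·2/(s+2)³ = 6/(s+2)³

Final answer: 6/(s+2)³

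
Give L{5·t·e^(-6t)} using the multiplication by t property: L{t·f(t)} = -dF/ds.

Using L{t^n·e^(at)} = n!/(s-a)^(n+1), L{t·e^(-6t)} = 1/(s+6)^2, so L{5·t·e^(-6t)} = 5·1/(s+6)^2 = 5/(s+6)^2

Final answer: 5/(s+6)^2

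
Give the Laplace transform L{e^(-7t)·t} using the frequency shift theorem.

L{e^(at)·t^n} = n!/(s-a)^(n+1), so L{e^(-7t)·t} = 1/(s+7)^2

Final answer: 1/(s+7)^2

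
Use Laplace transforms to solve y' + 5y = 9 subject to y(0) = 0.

sY + 5Y = 9/s. Y = 9/(s(s+5)). Partial fractions: Y = 9/5/s - 9/5/(s+5)

Final answer: y(t) = 9/5(1 - e^(-5t))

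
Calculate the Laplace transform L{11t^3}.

L{11t^3} = 11 · L{t^3} = 11 · 6/s^4 = 66/s^4

Final answer: 66/s^4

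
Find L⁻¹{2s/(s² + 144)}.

This is the form c·s/(s² + a²) with a = 12, c = 2. L⁻¹ = 2·cos(12t)

Final answer: 2·cos(12t)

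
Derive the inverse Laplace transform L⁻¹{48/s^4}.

L⁻¹{n!/s^(n+1)} = t^n with n=3. So L⁻¹{6/s^4} = t^3, and L⁻¹{48/s^4} = (48/6)·t^3 = 8·t^3

Final answer: 8·t^3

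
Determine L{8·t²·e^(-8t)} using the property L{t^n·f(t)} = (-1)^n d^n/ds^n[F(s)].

L{e^(-8t)} = 1/(s+8). d/ds[1/(s+8)] = -1/(s+8)². d²/ds²[1/(s+8)] = 2/(s+8)³. So L{t²·e^(-8t)} = (-1)² · 2/(s+8)³ = 2/(s+8)³. Then L{8·t²·e^(-8t)} = 8·2/(s+8)³ = 16/(s+8)³

Final answer: 16/(s+8)³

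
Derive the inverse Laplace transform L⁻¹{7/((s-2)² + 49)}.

Using frequency shift, L⁻¹{7/((s-2)² + 49)} = e^(2t)·sin(7t)

Final answer: e^(2t)·sin(7t)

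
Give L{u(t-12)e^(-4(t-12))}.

u(t-a)f(t-a) with f(t)=e^(-4t). L{e^(-4t)} = 1/(s+4). By time shift: e^(-12s)/(s+4)

Final answer: e^(-12s)/(s+4)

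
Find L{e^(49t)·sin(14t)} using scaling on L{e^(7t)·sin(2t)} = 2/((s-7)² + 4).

Scaling with a=7: L{e^(49t)·sin(14t)} = (1/7) · 2/((s/7-7)² + 4). Simplifying: 14/((s-49)² + 196)

Final answer: 14/((s-49)² + 196)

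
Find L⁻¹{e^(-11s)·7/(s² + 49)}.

L⁻¹{7/(s² + 49)} = sin(7t). By the time shift theorem, L⁻¹{e^(-as)F(s)} = u(t-a)f(t-a) with a=11, so L⁻¹{e^(-11s)·7/(s² + 49)} = u(t-11)·sin(7(t-11))

Final answer: u(t-11)·sin(7(t-11))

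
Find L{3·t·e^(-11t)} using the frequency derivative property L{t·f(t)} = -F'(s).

L{e^(-11t)} = 1/(s+11). By frequency derivative: L{t·e^(-11t)} = -d/ds[1/(s+11)] = -(-1)/(s+11)² = 1/(s+11)². Then L{3·t·e^(-11t)} = 3·1/(s+11)² = 3/(s+11)²

Final answer: 3/(s+11)²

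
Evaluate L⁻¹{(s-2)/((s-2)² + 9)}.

Using frequency shift: L⁻¹{(s-a)/((s-a)² + b²)} = e^(at)cos(bt). Here a=2, b=3

Final answer: e^(2t)·cos(3t)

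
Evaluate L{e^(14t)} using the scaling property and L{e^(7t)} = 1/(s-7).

Using L{f(at)} = (1/a)F(s/a) with a=2 and f(t) = e^(7t): L{e^(14t)} = (1/2) · 1/((s/2)-7) = (1/2) · 2/(s-14) = 1/(s-14)

Final answer: 1/(s-14)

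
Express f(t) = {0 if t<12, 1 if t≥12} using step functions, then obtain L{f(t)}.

f(t) = u(t-12). L{u(t-12)} = e^(-12s)/s, so L{f(t)} = e^(-12s)/s

Final answer: e^(-12s)/s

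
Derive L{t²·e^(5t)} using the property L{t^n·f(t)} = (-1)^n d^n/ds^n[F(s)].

L{e^(5t)} = 1/(s-5). d/ds[1/(s-5)] = -1/(s-5)². d²/ds²[1/(s-5)] = 2/(s-5)³. So L{t²·e^(5t)} = (-1)² · 2/(s-5)³ = 2/(s-5)³

Final answer: 2/(s-5)³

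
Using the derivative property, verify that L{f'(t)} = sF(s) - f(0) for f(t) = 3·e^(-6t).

f'(t) = -18e^(-6t). Direct: L{f'(t)} = -18/(s+6). Property: s·3/(s+6) - 3 = (3s - 3(s+6))/(s+6) = -18/(s+6). ✓

Final answer: -18/(s+6)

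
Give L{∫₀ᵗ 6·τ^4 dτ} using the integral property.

L{∫₀ᵗ f(τ)dτ} = F(s)/s with f(t) = 6t^4. F(s) = 144/s^5, so L{∫₀ᵗ 6·τ^4 dτ} = (144/s^5)/s = 144/s^6. (Check: ∫₀ᵗ 6·τ^4 dτ = 6t^5/5.)

Final answer: 144/s^6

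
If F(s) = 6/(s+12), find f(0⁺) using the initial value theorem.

f(0⁺) = lim_{s→∞} s·6/(s+12) = lim_{s→∞} 6s/(s+12) = 6

Final answer: 6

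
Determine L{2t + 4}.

L{2t + 4} = 2·L{t} + 4·L{1} = 2/s² + 4/s

Final answer: 2/s² + 4/s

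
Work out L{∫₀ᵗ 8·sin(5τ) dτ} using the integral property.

L{∫₀ᵗ f(τ)dτ} = F(s)/s with F(s) = 40/(s² + 25), so the result is (40/(s² + 25))/s = 40/(s(s² + 25))

Final answer: 40/(s(s² + 25))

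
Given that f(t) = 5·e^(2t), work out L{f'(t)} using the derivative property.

f(0) = 5, F(s) = 5/(s-2). L{f'(t)} = s·F(s) - f(0) = 5s/(s-2) - 5 = (5s - 5(s-2))/(s-2) = 10/(s-2)

Final answer: 10/(s-2)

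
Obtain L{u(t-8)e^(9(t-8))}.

u(t-a)f(t-a) with f(t)=e^(9t). L{e^(9t)} = 1/(s-9). By time shift: e^(-8s)/(s-9)

Final answer: e^(-8s)/(s-9)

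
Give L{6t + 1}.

L{6t + 1} = 6·L{t} + L{1} = 6/s² + 1/s

Final answer: 6/s² + 1/s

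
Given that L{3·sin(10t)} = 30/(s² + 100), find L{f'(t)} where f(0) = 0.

L{f'(t)} = s·F(s) - f(0) = s·30/(s² + 100) - 0 = 30s/(s² + 100)

Final answer: 30s/(s² + 100)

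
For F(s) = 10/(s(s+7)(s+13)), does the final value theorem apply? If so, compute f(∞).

Poles of sF(s) = 10/((s+7)(s+13)) are at s = -7 and s = -13, both in the left half-plane. Theorem applies. f(∞) = lim_{s→0} sF(s) = 10/(7·13) = 10/91

Final answer: 10/91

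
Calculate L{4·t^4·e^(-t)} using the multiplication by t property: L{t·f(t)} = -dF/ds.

Using L{t^n·e^(at)} = n!/(s-a)^(n+1), L{t^4·e^(-t)} = 24/(s+1)^5, so L{4·t^4·e^(-t)} = 4·24/(s+1)^5 = 96/(s+1)^5

Final answer: 96/(s+1)^5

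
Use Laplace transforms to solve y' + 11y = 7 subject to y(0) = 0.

sY + 11Y = 7/s. Y = 7/(s(s+11)). Partial fractions: Y = 7/11/s - 7/11/(s+11)

Final answer: y(t) = 7/11(1 - e^(-11t))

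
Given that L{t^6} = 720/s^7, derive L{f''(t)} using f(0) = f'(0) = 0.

L{f''(t)} = s²F(s) - sf(0) - f'(0) = s²·720/s^7 - 0 - 0 = 720/s^5

Final answer: 720/s^5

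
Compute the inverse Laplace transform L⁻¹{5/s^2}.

L⁻¹{n!/s^(n+1)} = t^n with n=1. So L⁻¹{1/s^2} = t, and L⁻¹{5/s^2} = (5/1)·t = 5·t

Final answer: 5·t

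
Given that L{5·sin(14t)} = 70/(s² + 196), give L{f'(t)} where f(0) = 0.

L{f'(t)} = s·F(s) - f(0) = s·70/(s² + 196) - 0 = 70s/(s² + 196)

Final answer: 70s/(s² + 196)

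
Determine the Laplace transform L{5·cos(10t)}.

L{cos(ωt)} = s/(s² + ω²), so L{cos(10t)} = s/(s² + 100). Then L{5·cos(10t)} = 5·s/(s² + 100) = 5s/(s² + 100)

Final answer: 5s/(s² + 100)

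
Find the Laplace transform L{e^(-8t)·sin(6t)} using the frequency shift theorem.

Frequency shift: L{e^(at)f(t)} = F(s-a). L{e^(-8t)·sin(6t)} = 6/((s+8)² + 36)

Final answer: 6/((s+8)² + 36)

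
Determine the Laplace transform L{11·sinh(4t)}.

L{sinh(ωt)} = ω/(s² - ω²), so L{sinh(4t)} = 4/(s² - 16). Then L{11·sinh(4t)} = 11·4/(s² - 16) = 44/(s² - 16)

Final answer: 44/(s² - 16)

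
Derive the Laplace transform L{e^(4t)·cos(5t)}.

L{e^(at)·cos(ωt)} = (s-a)/((s-a)² + ω²), so L{e^(4t)·cos(5t)} = (s-4)/((s-4)² + 25)

Final answer: (s-4)/((s-4)² + 25)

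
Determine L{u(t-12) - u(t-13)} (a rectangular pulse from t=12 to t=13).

L{u(t-a)} = e^(-as)/s. L{u(t-12) - u(t-13)} = (e^(-12s) - e^(-13s))/s

Final answer: (e^(-12s) - e^(-13s))/s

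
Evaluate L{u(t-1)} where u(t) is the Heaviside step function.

L{u(t-a)} = e^(-as)/s. Here a=1, so L{u(t-1)} = e^(-s)/s

Final answer: e^(-s)/s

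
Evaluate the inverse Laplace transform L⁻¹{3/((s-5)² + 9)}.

Using frequency shift, L⁻¹{3/((s-5)² + 9)} = e^(5t)·sin(3t)

Final answer: e^(5t)·sin(3t)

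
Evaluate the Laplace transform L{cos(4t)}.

L{cos(ωt)} = s/(s² + ω²), so L{cos(4t)} = s/(s² + 16)

Final answer: s/(s² + 16)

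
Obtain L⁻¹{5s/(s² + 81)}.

This is the form c·s/(s² + a²) with a = 9, c = 5. L⁻¹ = 5·cos(9t)

Final answer: 5·cos(9t)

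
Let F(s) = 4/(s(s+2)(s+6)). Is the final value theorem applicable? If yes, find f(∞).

Poles of sF(s) = 4/((s+2)(s+6)) are at s = -2 and s = -6, both in the left half-plane. Theorem applies. f(∞) = lim_{s→0} sF(s) = 4/(2·6) = 1/3

Final answer: 1/3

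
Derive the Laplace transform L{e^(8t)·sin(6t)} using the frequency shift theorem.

Frequency shift: L{e^(at)f(t)} = F(s-a). L{e^(8t)·sin(6t)} = 6/((s-8)² + 36)

Final answer: 6/((s-8)² + 36)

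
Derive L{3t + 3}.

L{3t + 3} = 3·L{t} + 3·L{1} = 3/s² + 3/s

Final answer: 3/s² + 3/s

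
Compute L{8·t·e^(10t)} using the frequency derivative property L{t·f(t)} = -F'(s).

L{e^(10t)} = 1/(s-10). By frequency derivative: L{t·e^(10t)} = -d/ds[1/(s-10)] = -(-1)/(s-10)² = 1/(s-10)². Then L{8·t·e^(10t)} = 8·1/(s-10)² = 8/(s-10)²

Final answer: 8/(s-10)²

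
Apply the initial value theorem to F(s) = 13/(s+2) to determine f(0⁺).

f(0⁺) = lim_{s→∞} s·13/(s+2) = lim_{s→∞} 13s/(s+2) = 13

Final answer: 13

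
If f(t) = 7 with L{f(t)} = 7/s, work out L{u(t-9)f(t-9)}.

Time shift theorem: L{u(t-a)f(t-a)} = e^(-as)F(s). Here a=9, F(s) = 7/s, so L{u(t-9)f(t-9)} = e^(-9s)·7/s

Final answer: e^(-9s)·7/s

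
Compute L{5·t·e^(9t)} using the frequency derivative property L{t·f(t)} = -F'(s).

L{e^(9t)} = 1/(s-9). By frequency derivative: L{t·e^(9t)} = -d/ds[1/(s-9)] = -(-1)/(s-9)² = 1/(s-9)². Then L{5·t·e^(9t)} = 5·1/(s-9)² = 5/(s-9)²

Final answer: 5/(s-9)²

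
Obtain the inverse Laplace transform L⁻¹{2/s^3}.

L⁻¹{n!/s^(n+1)} = t^n with n=2. So L⁻¹{2/s^3} = t^2

Final answer: t^2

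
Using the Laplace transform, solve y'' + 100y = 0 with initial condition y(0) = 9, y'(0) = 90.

L{y''} + 100L{y} = 0. s²Y - 9s - 90 + 100Y = 0. Y(s² + 100) = 9s + 90. Y = (9s + 90)/(s² + 100). Inverting: y(t) = 9cos(10t) + 9sin(10t)

Final answer: y(t) = 9cos(10t) + 9sin(10t)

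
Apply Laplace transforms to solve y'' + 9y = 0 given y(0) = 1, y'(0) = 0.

L{y''} + 9L{y} = 0. s²Y - s - 0 + 9Y = 0. Y(s² + 9) = s. Y = (s)/(s² + 9). Inverting: y(t) = cos(3t)

Final answer: y(t) = cos(3t)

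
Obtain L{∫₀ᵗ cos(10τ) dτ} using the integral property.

L{∫₀ᵗ f(τ)dτ} = F(s)/s with F(s) = s/(s² + 100), so the result is (s/(s² + 100))/s = 1/(s² + 100)

Final answer: 1/(s² + 100)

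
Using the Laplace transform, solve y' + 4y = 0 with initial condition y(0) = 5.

L{y'} + 4L{y} = 0. sY - 5 + 4Y = 0. Y(s+4) = 5. Y = 5/(s+4)

Final answer: y(t) = 5e^(-4t)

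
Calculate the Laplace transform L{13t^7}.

L{13t^7} = 13 · L{t^7} = 13 · 5040/s^8 = 65520/s^8

Final answer: 65520/s^8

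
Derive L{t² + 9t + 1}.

L{t² + 9t + 1} = 2/s³ + 9/s² + 1/s = 2/s³ + 9/s² + 1/s

Final answer: 2/s³ + 9/s² + 1/s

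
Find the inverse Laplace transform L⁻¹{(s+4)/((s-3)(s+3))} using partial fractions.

Using partial fractions, f(t) = (7e^(3t) - e^(-3t))/6

Final answer: (7e^(3t) - e^(-3t))/6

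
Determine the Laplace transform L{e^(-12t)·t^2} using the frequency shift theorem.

L{e^(at)·t^n} = n!/(s-a)^(n+1), so L{e^(-12t)·t^2} = 2/(s+12)^3

Final answer: 2/(s+12)^3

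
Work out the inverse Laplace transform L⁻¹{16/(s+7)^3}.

L⁻¹{n!/(s-a)^(n+1)} = t^n·e^(at) with n=2, a=-7. So L⁻¹{2/(s+7)^3} = t^2·e^(-7t), and L⁻¹{16/(s+7)^3} = (16/2)·t^2·e^(-7t) = 8·t^2·e^(-7t)

Final answer: 8·t^2·e^(-7t)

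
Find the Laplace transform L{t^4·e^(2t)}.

L{t^n·e^(at)} = n!/(s-a)^(n+1), so L{t^4·e^(2t)} = 24/(s-2)^5

Final answer: 24/(s-2)^5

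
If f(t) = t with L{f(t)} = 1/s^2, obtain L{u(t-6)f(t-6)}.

Time shift theorem: L{u(t-a)f(t-a)} = e^(-as)F(s). Here a=6, F(s) = 1/s^2, so L{u(t-6)f(t-6)} = e^(-6s)·1/s^2

Final answer: e^(-6s)·1/s^2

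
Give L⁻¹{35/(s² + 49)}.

This is the form c·a/(s² + a²) with a = 7, c = 5. L⁻¹ = 5·sin(7t)

Final answer: 5·sin(7t)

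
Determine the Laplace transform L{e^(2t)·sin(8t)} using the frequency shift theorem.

Frequency shift: L{e^(at)f(t)} = F(s-a). L{e^(2t)·sin(8t)} = 8/((s-2)² + 64)

Final answer: 8/((s-2)² + 64)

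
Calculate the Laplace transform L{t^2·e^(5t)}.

L{t^n·e^(at)} = n!/(s-a)^(n+1), so L{t^2·e^(5t)} = 2/(s-5)^3

Final answer: 2/(s-5)^3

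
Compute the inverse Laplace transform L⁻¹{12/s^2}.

L⁻¹{n!/s^(n+1)} = t^n with n=1. So L⁻¹{1/s^2} = t, and L⁻¹{12/s^2} = (12/1)·t = 12·t

Final answer: 12·t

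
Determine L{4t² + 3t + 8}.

L{4t² + 3t + 8} = 4·2/s³ + 3/s² + 8/s = 8/s³ + 3/s² + 8/s

Final answer: 8/s³ + 3/s² + 8/s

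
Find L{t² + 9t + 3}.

L{t² + 9t + 3} = 2/s³ + 9/s² + 3/s = 2/s³ + 9/s² + 3/s

Final answer: 2/s³ + 9/s² + 3/s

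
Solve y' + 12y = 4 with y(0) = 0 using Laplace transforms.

sY + 12Y = 4/s. Y = 4/(s(s+12)). Partial fractions: Y = 1/3/s - 1/3/(s+12)

Final answer: y(t) = 1/3(1 - e^(-12t))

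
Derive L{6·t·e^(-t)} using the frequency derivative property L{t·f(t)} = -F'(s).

L{e^(-t)} = 1/(s+1). By frequency derivative: L{t·e^(-t)} = -d/ds[1/(s+1)] = -(-1)/(s+1)² = 1/(s+1)². Then L{6·t·e^(-t)} = 6·1/(s+1)² = 6/(s+1)²

Final answer: 6/(s+1)²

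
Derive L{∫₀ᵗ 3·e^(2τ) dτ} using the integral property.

L{∫₀ᵗ f(τ)dτ} = F(s)/s with F(s) = 3/(s-2), so L{∫₀ᵗ 3·e^(2τ) dτ} = 3/(s(s-2))

Final answer: 3/(s(s-2))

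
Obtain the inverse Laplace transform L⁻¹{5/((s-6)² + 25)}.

Using frequency shift, L⁻¹{5/((s-6)² + 25)} = e^(6t)·sin(5t)

Final answer: e^(6t)·sin(5t)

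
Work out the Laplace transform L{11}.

L{11} = 11 · L{1} = 11/s

Final answer: 11/s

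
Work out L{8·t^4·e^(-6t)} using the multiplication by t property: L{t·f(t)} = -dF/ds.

Using L{t^n·e^(at)} = n!/(s-a)^(n+1), L{t^4·e^(-6t)} = 24/(s+6)^5, so L{8·t^4·e^(-6t)} = 8·24/(s+6)^5 = 192/(s+6)^5

Final answer: 192/(s+6)^5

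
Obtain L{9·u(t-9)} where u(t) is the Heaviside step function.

L{u(t-a)} = e^(-as)/s. Here a=9, so L{u(t-9)} = e^(-9s)/s, and L{9·u(t-9)} = 9·e^(-9s)/s

Final answer: 9·e^(-9s)/s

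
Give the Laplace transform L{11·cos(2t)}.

L{cos(ωt)} = s/(s² + ω²), so L{cos(2t)} = s/(s² + 4). Then L{11·cos(2t)} = 11·s/(s² + 4) = 11s/(s² + 4)

Final answer: 11s/(s² + 4)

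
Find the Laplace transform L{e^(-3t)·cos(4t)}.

L{e^(at)·cos(ωt)} = (s-a)/((s-a)² + ω²), so L{e^(-3t)·cos(4t)} = (s+3)/((s+3)² + 16)

Final answer: (s+3)/((s+3)² + 16)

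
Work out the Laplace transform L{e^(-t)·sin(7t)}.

L{e^(at)·sin(ωt)} = ω/((s-a)² + ω²), so L{e^(-t)·sin(7t)} = 7/((s+1)² + 49)

Final answer: 7/((s+1)² + 49)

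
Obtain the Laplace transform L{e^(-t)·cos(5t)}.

L{e^(at)·cos(ωt)} = (s-a)/((s-a)² + ω²), so L{e^(-t)·cos(5t)} = (s+1)/((s+1)² + 25)

Final answer: (s+1)/((s+1)² + 25)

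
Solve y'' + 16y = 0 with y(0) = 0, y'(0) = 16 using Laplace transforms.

L{y''} + 16L{y} = 0. s²Y - 0 - 16 + 16Y = 0. Y(s² + 16) = 16. Y = (16)/(s² + 16). Inverting: y(t) = 4sin(4t)

Final answer: y(t) = 4sin(4t)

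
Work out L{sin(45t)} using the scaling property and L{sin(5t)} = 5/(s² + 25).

Using L{f(at)} = (1/a)F(s/a) with a=9: L{sin(45t)} = (1/9) · 5/((s/9)² + 25) = (1/9) · 5·81/(s² + 2025) = 45/(s² + 2025)

Final answer: 45/(s² + 2025)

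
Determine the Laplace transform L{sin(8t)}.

L{sin(ωt)} = ω/(s² + ω²), so L{sin(8t)} = 8/(s² + 64)

Final answer: 8/(s² + 64)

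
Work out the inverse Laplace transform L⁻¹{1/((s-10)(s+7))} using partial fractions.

Decompose: A/(s-10) + B/(s+7). A = 1/17, B = -1/17. f(t) = (e^(10t) - e^(-7t))/17

Final answer: (e^(10t) - e^(-7t))/17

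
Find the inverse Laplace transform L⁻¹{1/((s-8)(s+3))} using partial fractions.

Decompose: A/(s-8) + B/(s+3). A = 1/11, B = -1/11. f(t) = (e^(8t) - e^(-3t))/11

Final answer: (e^(8t) - e^(-3t))/11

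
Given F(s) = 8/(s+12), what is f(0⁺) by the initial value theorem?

f(0⁺) = lim_{s→∞} s·8/(s+12) = lim_{s→∞} 8s/(s+12) = 8

Final answer: 8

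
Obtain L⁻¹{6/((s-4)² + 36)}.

Form: b/((s-a)² + b²) → e^(at)sin(bt). With a=4, b=6

Final answer: e^(4t)·sin(6t)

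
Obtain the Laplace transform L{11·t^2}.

L{t^n} = n!/s^(n+1), so L{t^2} = 2/s^3. Then L{11·t^2} = 11·2/s^3 = 22/s^3

Final answer: 22/s^3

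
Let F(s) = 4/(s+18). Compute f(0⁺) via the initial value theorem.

f(0⁺) = lim_{s→∞} s·4/(s+18) = lim_{s→∞} 4s/(s+18) = 4

Final answer: 4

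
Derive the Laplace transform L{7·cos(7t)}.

L{cos(ωt)} = s/(s² + ω²), so L{cos(7t)} = s/(s² + 49). Then L{7·cos(7t)} = 7·s/(s² + 49) = 7s/(s² + 49)

Final answer: 7s/(s² + 49)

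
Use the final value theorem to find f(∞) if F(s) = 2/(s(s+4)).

f(∞) = lim_{s→0} s·2/(s(s+4)) = lim_{s→0} 2/(s+4) = 2/4 = 1/2

Final answer: 1/2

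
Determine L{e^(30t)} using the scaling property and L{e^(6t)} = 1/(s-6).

Using L{f(at)} = (1/a)F(s/a) with a=5 and f(t) = e^(6t): L{e^(30t)} = (1/5) · 1/((s/5)-6) = (1/5) · 5/(s-30) = 1/(s-30)

Final answer: 1/(s-30)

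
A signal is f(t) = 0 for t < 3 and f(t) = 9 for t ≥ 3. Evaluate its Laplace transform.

f(t) = 9·u(t-3). L{u(t-3)} = e^(-3s)/s, so L{f(t)} = 9·e^(-3s)/s

Final answer: 9·e^(-3s)/s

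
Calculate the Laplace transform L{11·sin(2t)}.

L{sin(ωt)} = ω/(s² + ω²), so L{sin(2t)} = 2/(s² + 4). Then L{11·sin(2t)} = 11·2/(s² + 4) = 22/(s² + 4)

Final answer: 22/(s² + 4)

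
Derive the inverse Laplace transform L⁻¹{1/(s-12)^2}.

L⁻¹{n!/(s-a)^(n+1)} = t^n·e^(at), so L⁻¹{1/(s-12)^2} = t·e^(12t)

Final answer: t·e^(12t)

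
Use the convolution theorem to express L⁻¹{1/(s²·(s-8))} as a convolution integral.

1/(s²·(s-8)) = (1/s^2)·(1/(s-8)) = L{t}·L{e^(8t)}. So f(t) = t*e^(8t) = ∫₀ᵗ τ·e^(8(t-τ)) dτ

Final answer: ∫₀ᵗ τ·e^(8(t-τ)) dτ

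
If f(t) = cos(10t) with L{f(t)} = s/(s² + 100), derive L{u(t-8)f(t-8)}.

Time shift theorem: L{u(t-a)f(t-a)} = e^(-as)F(s). Here a=8, F(s) = s/(s² + 100), so L{u(t-8)f(t-8)} = e^(-8s)·s/(s² + 100)

Final answer: e^(-8s)·s/(s² + 100)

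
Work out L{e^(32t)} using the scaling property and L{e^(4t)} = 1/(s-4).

Using L{f(at)} = (1/a)F(s/a) with a=8 and f(t) = e^(4t): L{e^(32t)} = (1/8) · 1/((s/8)-4) = (1/8) · 8/(s-32) = 1/(s-32)

Final answer: 1/(s-32)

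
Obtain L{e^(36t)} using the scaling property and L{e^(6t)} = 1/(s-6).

Using L{f(at)} = (1/a)F(s/a) with a=6 and f(t) = e^(6t): L{e^(36t)} = (1/6) · 1/((s/6)-6) = (1/6) · 6/(s-36) = 1/(s-36)

Final answer: 1/(s-36)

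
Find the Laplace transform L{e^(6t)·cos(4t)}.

L{e^(at)·cos(ωt)} = (s-a)/((s-a)² + ω²), so L{e^(6t)·cos(4t)} = (s-6)/((s-6)² + 16)

Final answer: (s-6)/((s-6)² + 16)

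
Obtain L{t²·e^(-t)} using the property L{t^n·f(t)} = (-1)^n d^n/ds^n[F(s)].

L{e^(-t)} = 1/(s+1). d/ds[1/(s+1)] = -1/(s+1)². d²/ds²[1/(s+1)] = 2/(s+1)³. So L{t²·e^(-t)} = (-1)² · 2/(s+1)³ = 2/(s+1)³

Final answer: 2/(s+1)³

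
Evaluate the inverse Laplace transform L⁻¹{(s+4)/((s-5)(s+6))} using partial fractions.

Using partial fractions, f(t) = (9e^(5t) + 2e^(-6t))/11

Final answer: (9e^(5t) + 2e^(-6t))/11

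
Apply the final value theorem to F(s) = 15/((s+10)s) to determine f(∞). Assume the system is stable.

f(∞) = lim_{s→0} sF(s) = lim_{s→0} 15/(s+10) = 3/2

Final answer: 3/2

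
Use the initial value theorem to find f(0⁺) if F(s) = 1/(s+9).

f(0⁺) = lim_{s→∞} s·1/(s+9) = lim_{s→∞} s/(s+9) = 1

Final answer: 1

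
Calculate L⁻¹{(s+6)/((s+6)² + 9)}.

Using frequency shift: L⁻¹{(s-a)/((s-a)² + b²)} = e^(at)cos(bt). Here a=-6, b=3

Final answer: e^(-6t)·cos(3t)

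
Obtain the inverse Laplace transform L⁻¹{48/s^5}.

L⁻¹{n!/s^(n+1)} = t^n with n=4. So L⁻¹{24/s^5} = t^4, and L⁻¹{48/s^5} = (48/24)·t^4 = 2·t^4

Final answer: 2·t^4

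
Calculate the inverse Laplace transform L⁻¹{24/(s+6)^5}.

L⁻¹{n!/(s-a)^(n+1)} = t^n·e^(at), so L⁻¹{24/(s+6)^5} = t^4·e^(-6t)

Final answer: t^4·e^(-6t)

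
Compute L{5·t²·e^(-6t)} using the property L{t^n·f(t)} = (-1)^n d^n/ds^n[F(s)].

L{e^(-6t)} = 1/(s+6). d/ds[1/(s+6)] = -1/(s+6)². d²/ds²[1/(s+6)] = 2/(s+6)³. So L{t²·e^(-6t)} = (-1)² · 2/(s+6)³ = 2/(s+6)³. Then L{5·t²·e^(-6t)} = 5·2/(s+6)³ = 10/(s+6)³

Final answer: 10/(s+6)³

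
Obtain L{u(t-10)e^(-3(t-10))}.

u(t-a)f(t-a) with f(t)=e^(-3t). L{e^(-3t)} = 1/(s+3). By time shift: e^(-10s)/(s+3)

Final answer: e^(-10s)/(s+3)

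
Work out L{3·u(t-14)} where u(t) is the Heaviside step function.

L{u(t-a)} = e^(-as)/s. Here a=14, so L{u(t-14)} = e^(-14s)/s, and L{3·u(t-14)} = 3·e^(-14s)/s

Final answer: 3·e^(-14s)/s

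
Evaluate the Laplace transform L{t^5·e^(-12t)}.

L{t^n·e^(at)} = n!/(s-a)^(n+1), so L{t^5·e^(-12t)} = 120/(s+12)^6

Final answer: 120/(s+12)^6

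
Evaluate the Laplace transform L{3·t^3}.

L{t^n} = n!/s^(n+1), so L{t^3} = 6/s^4. Then L{3·t^3} = 3·6/s^4 = 18/s^4

Final answer: 18/s^4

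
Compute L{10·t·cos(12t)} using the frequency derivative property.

L{cos(12t)} = s/(s² + 144). Derivative: d/ds[s/(s² + 144)] = [(s² + 144) - s·2s]/(s² + 144)² = (144 - s²)/(s² + 144)². So L{t·cos(12t)} = -F'(s) = (s² - 144)/(s² + 144)². Then L{10·t·cos(12t)} = 10·(s² - 144)/(s² + 144)²

Final answer: 10·(s² - 144)/(s² + 144)²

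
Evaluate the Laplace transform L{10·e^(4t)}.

L{e^(at)} = 1/(s-a), so L{e^(4t)} = 1/(s-4). Then L{10·e^(4t)} = 10/(s-4)

Final answer: 10/(s-4)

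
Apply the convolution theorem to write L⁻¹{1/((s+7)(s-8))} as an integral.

1/((s+7)(s-8)) = (1/(s+7))·(1/(s-8)) = L{e^(-7t)}·L{e^(8t)}. So f(t) = e^(-7t)*e^(8t) = ∫₀ᵗ e^(-7τ)·e^(8(t-τ)) dτ

Final answer: ∫₀ᵗ e^(-7τ)·e^(8(t-τ)) dτ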